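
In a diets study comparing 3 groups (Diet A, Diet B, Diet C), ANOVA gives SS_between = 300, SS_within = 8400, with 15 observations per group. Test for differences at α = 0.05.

df_between = 2, df_within = 42. F = MS_between/MS_within = 150.0/200.0 = 0.75. F_crit ≈ 3.22. Fail to reject H₀.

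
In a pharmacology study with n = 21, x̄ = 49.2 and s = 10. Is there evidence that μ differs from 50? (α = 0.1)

t = (x̄ - μ₀)/(s/√n) = (49.2 - 50)/(10/√21) = -0.367. df = 20, critical t = ±1.725. Fail to reject H₀.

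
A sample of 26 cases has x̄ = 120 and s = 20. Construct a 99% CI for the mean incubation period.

CI = x̄ ± t*(s/√n) = 120 ± 2.787(20/√26) = (109.07, 130.93)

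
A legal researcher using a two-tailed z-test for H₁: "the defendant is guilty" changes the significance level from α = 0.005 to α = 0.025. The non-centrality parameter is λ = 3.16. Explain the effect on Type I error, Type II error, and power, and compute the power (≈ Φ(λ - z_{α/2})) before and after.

Increasing α from 0.005 to 0.025:
• Type I error rate increases (α is the Type I rate by definition).
• Critical value moves from z_{α/2} = 2.807 to 2.241, so power = Φ(λ - z_{α/2}) goes from Φ(3.16 - 2.807) = 0.638 to Φ(3.16 - 2.241) = 0.821.
• Type II error rate β = 1 - power therefore decreases (0.362 → 0.179).
Appropriate when false negatives are costly — here, acquitting a guilty person.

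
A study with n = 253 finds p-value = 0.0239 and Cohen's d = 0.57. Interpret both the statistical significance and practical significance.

Statistically significant (p = 0.0239 < 0.05). Cohen's d = 0.57 indicates a medium effect size. Both statistical and practical significance should be considered.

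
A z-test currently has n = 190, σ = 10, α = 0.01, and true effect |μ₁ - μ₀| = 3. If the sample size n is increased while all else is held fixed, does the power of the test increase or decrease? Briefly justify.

Power increases: a larger n shrinks the standard error σ/√n, moving the sampling distribution under H₁ further from the critical value.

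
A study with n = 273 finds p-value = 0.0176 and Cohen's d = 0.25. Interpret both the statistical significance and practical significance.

Statistically significant (p = 0.0176 < 0.05). Cohen's d = 0.25 indicates a small effect size. Both statistical and practical significance should be considered.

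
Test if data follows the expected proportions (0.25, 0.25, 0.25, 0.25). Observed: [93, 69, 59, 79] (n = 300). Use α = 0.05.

Expected: [75.0, 75.0, 75.0, 75.0]. χ² = 8.427. df = 3, critical = 7.815. Reject H₀.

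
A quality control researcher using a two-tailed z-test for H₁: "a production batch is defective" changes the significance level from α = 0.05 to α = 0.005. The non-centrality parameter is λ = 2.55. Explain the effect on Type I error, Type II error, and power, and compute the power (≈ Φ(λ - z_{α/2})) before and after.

Decreasing α from 0.05 to 0.005:
• Type I error rate decreases (α is the Type I rate by definition).
• Critical value moves from z_{α/2} = 1.96 to 2.807, so power = Φ(λ - z_{α/2}) goes from Φ(2.55 - 1.96) = 0.722 to Φ(2.55 - 2.807) = 0.399.
• Type II error rate β = 1 - power therefore increases (0.278 → 0.601).
Appropriate when false positives are costly — here, scrapping a good batch — wasted material and cost for no reason.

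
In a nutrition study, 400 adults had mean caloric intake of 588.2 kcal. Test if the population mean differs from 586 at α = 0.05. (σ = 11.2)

z = (x̄ - μ₀)/(σ/√n) = (588.2 - 586)/(11.2/√400) = 3.929. Critical value: ±1.96. Since |3.929| > 1.96, Reject H₀.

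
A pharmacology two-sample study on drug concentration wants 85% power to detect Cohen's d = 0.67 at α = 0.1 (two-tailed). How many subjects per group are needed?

z_{α/2} = 1.645, z_β = Φ⁻¹(0.85) = 1.036. For medium effect (d = 0.67): n per group = 2(z_{α/2} + z_β)²/d² = 2(1.645 + 1.036)²/0.67² = 32.02 → 33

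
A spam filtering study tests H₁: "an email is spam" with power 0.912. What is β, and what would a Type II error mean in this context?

β = 1 - power = 1 - 0.912 = 0.088. A Type II error is failing to reject H₀ when H₀ is false (false negative) — here, failing to conclude that an email is spam when in fact it is true. Consequence: a spam email lands in the inbox.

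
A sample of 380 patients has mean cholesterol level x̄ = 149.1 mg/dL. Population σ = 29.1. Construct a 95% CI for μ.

CI = x̄ ± z*(σ/√n) = 149.1 ± 1.96(29.1/√380) = 149.1 ± 2.93 = (146.17, 152.03)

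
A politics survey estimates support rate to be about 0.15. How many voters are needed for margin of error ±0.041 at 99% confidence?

n = z²p(1-p)/E² = 2.576²×0.15×0.85/0.041² = 503.3 → n = 504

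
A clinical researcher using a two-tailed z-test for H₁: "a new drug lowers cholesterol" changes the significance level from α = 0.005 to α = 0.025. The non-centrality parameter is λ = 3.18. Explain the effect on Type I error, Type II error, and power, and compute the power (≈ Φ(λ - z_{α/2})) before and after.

Increasing α from 0.005 to 0.025:
• Type I error rate increases (α is the Type I rate by definition).
• Critical value moves from z_{α/2} = 2.807 to 2.241, so power = Φ(λ - z_{α/2}) goes from Φ(3.18 - 2.807) = 0.645 to Φ(3.18 - 2.241) = 0.826.
• Type II error rate β = 1 - power therefore decreases (0.355 → 0.174).
Appropriate when false negatives are costly — here, shelving an effective drug — patients miss out on a treatment that would have helped.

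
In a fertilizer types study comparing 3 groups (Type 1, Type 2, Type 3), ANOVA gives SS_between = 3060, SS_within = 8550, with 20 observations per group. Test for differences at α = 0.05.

df_between = 2, df_within = 57. F = MS_between/MS_within = 1530.0/150.0 = 10.2. F_crit ≈ 3.159. Reject H₀. At least one mean differs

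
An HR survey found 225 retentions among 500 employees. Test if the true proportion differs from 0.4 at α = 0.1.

p̂ = 0.45, p₀ = 0.4. z = (p̂ - p₀)/√(p₀(1-p₀)/n) = 2.282. Critical: ±1.645. Reject H₀.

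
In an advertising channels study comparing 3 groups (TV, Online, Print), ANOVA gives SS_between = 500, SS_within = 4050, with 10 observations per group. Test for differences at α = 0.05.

df_between = 2, df_within = 27. F = MS_between/MS_within = 250.0/150.0 = 1.667. F_crit ≈ 3.354. Fail to reject H₀.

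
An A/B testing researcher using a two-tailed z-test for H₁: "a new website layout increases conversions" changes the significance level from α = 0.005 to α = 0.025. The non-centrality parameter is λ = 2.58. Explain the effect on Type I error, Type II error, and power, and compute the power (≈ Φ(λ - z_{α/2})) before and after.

Increasing α from 0.005 to 0.025:
• Type I error rate increases (α is the Type I rate by definition).
• Critical value moves from z_{α/2} = 2.807 to 2.241, so power = Φ(λ - z_{α/2}) goes from Φ(2.58 - 2.807) = 0.41 to Φ(2.58 - 2.241) = 0.633.
• Type II error rate β = 1 - power therefore decreases (0.59 → 0.367).
Appropriate when false negatives are costly — here, discarding a layout that would have improved conversions — lost revenue.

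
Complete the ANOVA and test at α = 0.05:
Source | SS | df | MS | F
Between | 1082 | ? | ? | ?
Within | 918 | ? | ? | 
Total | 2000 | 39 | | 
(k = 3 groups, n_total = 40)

df_between = 2, df_within = 37. MS_between = 541.0, MS_within = 24.81. F = 21.805, F_crit ≈ 3.252. Reject H₀.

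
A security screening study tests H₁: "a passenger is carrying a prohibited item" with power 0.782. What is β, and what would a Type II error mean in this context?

β = 1 - power = 1 - 0.782 = 0.218. A Type II error is failing to reject H₀ when H₀ is false (false negative) — here, failing to conclude that a passenger is carrying a prohibited item when in fact it is true. Consequence: letting a prohibited item through — security breach.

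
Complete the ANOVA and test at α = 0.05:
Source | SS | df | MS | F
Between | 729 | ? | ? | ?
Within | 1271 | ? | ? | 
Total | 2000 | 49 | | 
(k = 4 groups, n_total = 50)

df_between = 3, df_within = 46. MS_between = 243.0, MS_within = 27.63. F = 8.795, F_crit ≈ 2.807. Reject H₀.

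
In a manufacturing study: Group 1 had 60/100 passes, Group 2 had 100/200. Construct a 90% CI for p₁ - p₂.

p̂₁ = 0.6, p̂₂ = 0.5. Difference = 0.1. CI = (0.001, 0.199)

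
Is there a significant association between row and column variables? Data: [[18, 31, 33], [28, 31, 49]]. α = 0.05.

χ² = 1.771. df = 2, critical = 5.991. Fail to reject H₀. No evidence of dependence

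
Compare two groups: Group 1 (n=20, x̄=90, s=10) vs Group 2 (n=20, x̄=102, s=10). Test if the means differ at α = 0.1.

Pooled sp = 10.0. t = -3.795, df = 38. Critical t = ±1.686. Reject H₀.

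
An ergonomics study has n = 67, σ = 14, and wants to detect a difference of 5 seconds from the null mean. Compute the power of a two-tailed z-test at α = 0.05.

SE = σ/√n = 14/√67 = 1.71. Non-centrality λ = d/SE = 5/1.71 = 2.923. Power ≈ Φ(λ - z_{α/2}) = Φ(2.923 - 1.96) = Φ(0.963) = 0.832.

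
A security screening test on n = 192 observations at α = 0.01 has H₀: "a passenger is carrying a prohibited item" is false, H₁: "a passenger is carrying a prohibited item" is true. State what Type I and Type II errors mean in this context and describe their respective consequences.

Type I (false positive): concluding that a passenger is carrying a prohibited item when it is not — detaining an innocent passenger — delay and inconvenience. Type II (false negative): failing to conclude that a passenger is carrying a prohibited item when it is — letting a prohibited item through — security breach. Which is costlier depends on domain priorities and is a judgement call rather than a statistical fact.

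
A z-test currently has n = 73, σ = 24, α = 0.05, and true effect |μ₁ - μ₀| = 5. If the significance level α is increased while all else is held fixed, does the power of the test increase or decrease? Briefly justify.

Power increases: a larger α lowers the critical value, so more of the H₁ sampling distribution falls in the rejection region.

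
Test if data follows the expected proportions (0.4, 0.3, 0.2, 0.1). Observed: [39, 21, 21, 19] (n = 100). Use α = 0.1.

Expected: [40.0, 30.0, 20.0, 10.0]. χ² = 10.875. df = 3, critical = 6.251. Reject H₀.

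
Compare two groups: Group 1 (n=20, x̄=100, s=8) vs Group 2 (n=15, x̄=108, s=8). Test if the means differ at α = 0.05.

Pooled sp = 8.0. t = -2.928, df = 33. Critical t = ±2.035. Reject H₀.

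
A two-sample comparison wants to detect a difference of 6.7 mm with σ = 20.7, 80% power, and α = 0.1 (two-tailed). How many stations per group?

n per group = 2(z_α/2 + z_β)²σ²/d² = 2×(1.645 + 0.84)²×20.7²/6.7² = 117.9 → n = 118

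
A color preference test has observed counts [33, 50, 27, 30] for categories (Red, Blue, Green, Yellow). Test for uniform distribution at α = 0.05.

Expected = 35 each. χ² = Σ(O-E)²/E = 9.086. df = 3, critical value = 7.815. Reject H₀.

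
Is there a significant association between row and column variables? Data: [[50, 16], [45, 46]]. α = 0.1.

χ² = 11.079. df = 1, critical = 2.706. Reject H₀. Variables are dependent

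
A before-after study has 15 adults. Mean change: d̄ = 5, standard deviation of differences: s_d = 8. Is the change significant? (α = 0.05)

t = d̄/(s_d/√n) = 5/(8/√15) = 2.421. df = 14, critical t = ±2.145. Reject H₀.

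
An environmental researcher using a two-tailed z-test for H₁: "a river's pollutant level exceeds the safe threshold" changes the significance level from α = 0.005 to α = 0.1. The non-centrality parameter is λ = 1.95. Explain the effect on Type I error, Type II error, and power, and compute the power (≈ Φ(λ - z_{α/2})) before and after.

Increasing α from 0.005 to 0.1:
• Type I error rate increases (α is the Type I rate by definition).
• Critical value moves from z_{α/2} = 2.807 to 1.645, so power = Φ(λ - z_{α/2}) goes from Φ(1.95 - 2.807) = 0.196 to Φ(1.95 - 1.645) = 0.62.
• Type II error rate β = 1 - power therefore decreases (0.804 → 0.38).
Appropriate when false negatives are costly — here, allowing unsafe pollution to continue.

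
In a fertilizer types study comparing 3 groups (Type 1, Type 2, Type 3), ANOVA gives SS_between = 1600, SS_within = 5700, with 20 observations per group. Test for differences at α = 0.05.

df_between = 2, df_within = 57. F = MS_between/MS_within = 800.0/100.0 = 8.0. F_crit ≈ 3.159. Reject H₀. At least one mean differs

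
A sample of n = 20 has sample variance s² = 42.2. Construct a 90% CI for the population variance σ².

df = 19. χ²_{0.05} = 30.144, χ²_{0.95} = 10.117. CI for σ² = ((n-1)s²/χ²_{α/2}, (n-1)s²/χ²_{1-α/2}) = (19·42.2/30.144, 19·42.2/10.117) = (26.6, 79.25)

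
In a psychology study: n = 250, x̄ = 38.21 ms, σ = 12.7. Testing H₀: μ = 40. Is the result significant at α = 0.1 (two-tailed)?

z = (38.21 - 40)/(12.7/√250) = -2.229. Since |z| > 1.645, significant at α = 0.1.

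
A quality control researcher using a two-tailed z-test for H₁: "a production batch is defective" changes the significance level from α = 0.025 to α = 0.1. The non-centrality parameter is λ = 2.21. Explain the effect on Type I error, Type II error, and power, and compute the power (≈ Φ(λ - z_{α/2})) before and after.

Increasing α from 0.025 to 0.1:
• Type I error rate increases (α is the Type I rate by definition).
• Critical value moves from z_{α/2} = 2.241 to 1.645, so power = Φ(λ - z_{α/2}) goes from Φ(2.21 - 2.241) = 0.488 to Φ(2.21 - 1.645) = 0.714.
• Type II error rate β = 1 - power therefore decreases (0.512 → 0.286).
Appropriate when false negatives are costly — here, shipping a defective batch — faulty products reach customers.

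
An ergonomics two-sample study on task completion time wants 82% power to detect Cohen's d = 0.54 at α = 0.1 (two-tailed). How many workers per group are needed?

z_{α/2} = 1.645, z_β = Φ⁻¹(0.82) = 0.915. For medium effect (d = 0.54): n per group = 2(z_{α/2} + z_β)²/d² = 2(1.645 + 0.915)²/0.54² = 44.9 → 45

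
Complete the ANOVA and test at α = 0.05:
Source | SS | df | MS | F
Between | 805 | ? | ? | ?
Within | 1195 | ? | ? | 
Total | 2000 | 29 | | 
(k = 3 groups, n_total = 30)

df_between = 2, df_within = 27. MS_between = 402.5, MS_within = 44.26. F = 9.094, F_crit ≈ 3.354. Reject H₀.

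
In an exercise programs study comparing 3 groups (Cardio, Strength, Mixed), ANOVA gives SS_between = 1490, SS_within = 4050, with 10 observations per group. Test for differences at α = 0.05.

df_between = 2, df_within = 27. F = MS_between/MS_within = 745.0/150.0 = 4.967. F_crit ≈ 3.354. Reject H₀. At least one mean differs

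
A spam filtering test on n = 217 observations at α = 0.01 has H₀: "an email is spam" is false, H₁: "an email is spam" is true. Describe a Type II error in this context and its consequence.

Type II error: failing to reject H₀ when it is false — concluding that an email is spam is not supported when in fact it is. Consequence: a spam email lands in the inbox.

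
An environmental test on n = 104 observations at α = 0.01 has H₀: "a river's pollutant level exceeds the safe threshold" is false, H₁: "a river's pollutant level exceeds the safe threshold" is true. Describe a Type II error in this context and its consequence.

Type II error: failing to reject H₀ when it is false — concluding that a river's pollutant level exceeds the safe threshold is not supported when in fact it is. Consequence: allowing unsafe pollution to continue.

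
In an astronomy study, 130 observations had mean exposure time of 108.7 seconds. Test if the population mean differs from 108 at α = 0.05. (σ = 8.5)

z = (x̄ - μ₀)/(σ/√n) = (108.7 - 108)/(8.5/√130) = 0.939. Critical value: ±1.96. Since |0.939| ≤ 1.96, Fail to reject H₀.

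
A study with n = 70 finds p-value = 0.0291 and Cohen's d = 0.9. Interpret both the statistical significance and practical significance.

Statistically significant (p = 0.0291 < 0.05). Cohen's d = 0.9 indicates a large effect size. Both statistical and practical significance should be considered.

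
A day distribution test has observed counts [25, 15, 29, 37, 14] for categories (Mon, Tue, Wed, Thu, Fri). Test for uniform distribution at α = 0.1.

Expected = 24 each. χ² = Σ(O-E)²/E = 15.667. df = 4, critical value = 7.779. Reject H₀.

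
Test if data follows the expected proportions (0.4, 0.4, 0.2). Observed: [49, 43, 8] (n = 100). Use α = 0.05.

Expected: [40.0, 40.0, 20.0]. χ² = 9.45. df = 2, critical = 5.991. Reject H₀.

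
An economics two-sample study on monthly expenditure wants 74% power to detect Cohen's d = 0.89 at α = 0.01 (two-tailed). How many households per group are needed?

z_{α/2} = 2.576, z_β = Φ⁻¹(0.74) = 0.643. For large effect (d = 0.89): n per group = 2(z_{α/2} + z_β)²/d² = 2(2.576 + 0.643)²/0.89² = 26.2 → 27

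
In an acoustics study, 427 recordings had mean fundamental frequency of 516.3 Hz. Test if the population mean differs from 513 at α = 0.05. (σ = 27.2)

z = (x̄ - μ₀)/(σ/√n) = (516.3 - 513)/(27.2/√427) = 2.507. Critical value: ±1.96. Since |2.507| > 1.96, Reject H₀.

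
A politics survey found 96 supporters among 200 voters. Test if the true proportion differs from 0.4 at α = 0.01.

p̂ = 0.48, p₀ = 0.4. z = (p̂ - p₀)/√(p₀(1-p₀)/n) = 2.309. Critical: ±2.576. Fail to reject H₀.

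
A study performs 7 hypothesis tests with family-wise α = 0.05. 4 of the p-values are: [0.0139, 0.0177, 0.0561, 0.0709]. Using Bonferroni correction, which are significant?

Bonferroni α = 0.05/7 = 0.00714. None of the given p-values are significant.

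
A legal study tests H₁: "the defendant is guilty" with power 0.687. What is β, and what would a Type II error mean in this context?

β = 1 - power = 1 - 0.687 = 0.313. A Type II error is failing to reject H₀ when H₀ is false (false negative) — here, failing to conclude that the defendant is guilty when in fact it is true. Consequence: acquitting a guilty person.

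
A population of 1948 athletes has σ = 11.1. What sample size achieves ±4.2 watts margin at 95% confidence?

Without FPC: n₀ = (1.96×11.1/4.2)² = 26.832. With FPC: n = n₀N/(n₀+N-1) = 26.5 → n = 27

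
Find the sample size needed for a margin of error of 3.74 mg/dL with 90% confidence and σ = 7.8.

n = (z*σ/E)² = (1.645×7.8/3.74)² = 11.8 → n = 12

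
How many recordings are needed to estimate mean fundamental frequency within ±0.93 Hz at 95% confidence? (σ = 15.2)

n = (z*σ/E)² = (1.96×15.2/0.93)² = 1026.2 → n = 1027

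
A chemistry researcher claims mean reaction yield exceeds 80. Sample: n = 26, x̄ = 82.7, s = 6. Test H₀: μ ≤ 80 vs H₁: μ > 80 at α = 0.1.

t = (82.7 - 80)/(6/√26) = 2.295, df = 25. Critical t = 1.316. Reject H₀.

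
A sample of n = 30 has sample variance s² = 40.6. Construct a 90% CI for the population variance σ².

df = 29. χ²_{0.05} = 42.557, χ²_{0.95} = 17.708. CI for σ² = ((n-1)s²/χ²_{α/2}, (n-1)s²/χ²_{1-α/2}) = (29·40.6/42.557, 29·40.6/17.708) = (27.67, 66.49)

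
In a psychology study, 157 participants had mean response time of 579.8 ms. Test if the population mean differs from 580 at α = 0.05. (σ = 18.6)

z = (x̄ - μ₀)/(σ/√n) = (579.8 - 580)/(18.6/√157) = -0.135. Critical value: ±1.96. Since |-0.135| ≤ 1.96, Fail to reject H₀.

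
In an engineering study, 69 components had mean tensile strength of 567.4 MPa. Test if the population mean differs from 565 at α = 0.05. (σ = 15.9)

z = (x̄ - μ₀)/(σ/√n) = (567.4 - 565)/(15.9/√69) = 1.254. Critical value: ±1.96. Since |1.254| ≤ 1.96, Fail to reject H₀.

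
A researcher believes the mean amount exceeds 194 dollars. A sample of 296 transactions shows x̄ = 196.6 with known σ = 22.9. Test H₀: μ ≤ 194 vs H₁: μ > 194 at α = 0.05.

z = 1.953. Critical value: 1.645. Reject H₀.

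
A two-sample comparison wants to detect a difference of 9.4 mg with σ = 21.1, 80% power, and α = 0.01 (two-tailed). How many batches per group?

n per group = 2(z_α/2 + z_β)²σ²/d² = 2×(2.576 + 0.84)²×21.1²/9.4² = 117.6 → n = 118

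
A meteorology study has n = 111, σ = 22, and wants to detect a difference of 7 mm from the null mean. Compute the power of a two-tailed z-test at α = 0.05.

SE = σ/√n = 22/√111 = 2.088. Non-centrality λ = d/SE = 7/2.088 = 3.352. Power ≈ Φ(λ - z_{α/2}) = Φ(3.352 - 1.96) = Φ(1.392) = 0.918.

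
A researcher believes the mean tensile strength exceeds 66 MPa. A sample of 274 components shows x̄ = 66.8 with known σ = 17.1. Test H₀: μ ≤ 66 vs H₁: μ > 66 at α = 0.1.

z = 0.774. Critical value: 1.28. Fail to reject H₀.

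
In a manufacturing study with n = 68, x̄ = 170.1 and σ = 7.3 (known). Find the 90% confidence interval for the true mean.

CI = x̄ ± z*(σ/√n) = 170.1 ± 1.645(7.3/√68) = 170.1 ± 1.46 = (168.64, 171.56)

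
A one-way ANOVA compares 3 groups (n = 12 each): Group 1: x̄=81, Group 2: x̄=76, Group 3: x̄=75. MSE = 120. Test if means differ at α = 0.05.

Grand mean = 77.33. SS_between = 248.0, MS_between = 124.0. F = 1.033, F_crit ≈ 3.285. Fail to reject H₀.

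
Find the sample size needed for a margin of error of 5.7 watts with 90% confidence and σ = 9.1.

n = (z*σ/E)² = (1.645×9.1/5.7)² = 6.9 → n = 7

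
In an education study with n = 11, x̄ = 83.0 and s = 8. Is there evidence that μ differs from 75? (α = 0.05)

t = (x̄ - μ₀)/(s/√n) = (83.0 - 75)/(8/√11) = 3.317. df = 10, critical t = ±2.228. Reject H₀.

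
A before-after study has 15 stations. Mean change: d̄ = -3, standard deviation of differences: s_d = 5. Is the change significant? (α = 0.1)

t = d̄/(s_d/√n) = -3/(5/√15) = -2.324. df = 14, critical t = ±1.761. Reject H₀.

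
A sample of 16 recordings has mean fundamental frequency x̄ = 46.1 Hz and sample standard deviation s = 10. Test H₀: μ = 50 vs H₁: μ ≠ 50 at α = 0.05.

t = (x̄ - μ₀)/(s/√n) = (46.1 - 50)/(10/√16) = -1.56. df = 15, critical t = ±2.131. Fail to reject H₀.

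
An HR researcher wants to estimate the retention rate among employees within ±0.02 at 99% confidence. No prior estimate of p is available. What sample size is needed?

Conservative approach: use p = 0.5 (maximizes p(1-p) = 0.25). n = z²(0.25)/E² = 2.576²×0.25/0.02² = 4147.4 → n = 4148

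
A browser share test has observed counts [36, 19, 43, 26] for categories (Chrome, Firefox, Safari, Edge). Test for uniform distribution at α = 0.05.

Expected = 31 each. χ² = Σ(O-E)²/E = 10.903. df = 3, critical value = 7.815. Reject H₀.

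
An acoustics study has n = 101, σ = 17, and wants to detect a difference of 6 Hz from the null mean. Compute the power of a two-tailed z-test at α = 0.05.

SE = σ/√n = 17/√101 = 1.692. Non-centrality λ = d/SE = 6/1.692 = 3.547. Power ≈ Φ(λ - z_{α/2}) = Φ(3.547 - 1.96) = Φ(1.587) = 0.944.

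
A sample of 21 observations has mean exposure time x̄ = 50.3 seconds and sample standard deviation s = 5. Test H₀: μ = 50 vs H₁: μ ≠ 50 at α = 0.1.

t = (x̄ - μ₀)/(s/√n) = (50.3 - 50)/(5/√21) = 0.275. df = 20, critical t = ±1.725. Fail to reject H₀.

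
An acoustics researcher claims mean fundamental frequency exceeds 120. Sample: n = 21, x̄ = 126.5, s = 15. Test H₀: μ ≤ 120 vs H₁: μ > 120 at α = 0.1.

t = (126.5 - 120)/(15/√21) = 1.986, df = 20. Critical t = 1.325. Reject H₀.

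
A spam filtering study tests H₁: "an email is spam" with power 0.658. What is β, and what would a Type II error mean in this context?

β = 1 - power = 1 - 0.658 = 0.342. A Type II error is failing to reject H₀ when H₀ is false (false negative) — here, failing to conclude that an email is spam when in fact it is true. Consequence: a spam email lands in the inbox.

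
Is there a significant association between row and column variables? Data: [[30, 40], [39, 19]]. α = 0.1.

χ² = 7.59. df = 1, critical = 2.706. Reject H₀. Variables are dependent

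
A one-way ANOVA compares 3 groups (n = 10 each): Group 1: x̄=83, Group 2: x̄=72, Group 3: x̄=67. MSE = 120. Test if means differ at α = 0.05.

Grand mean = 74.0. SS_between = 1340.0, MS_between = 670.0. F = 5.583, F_crit ≈ 3.354. Reject H₀.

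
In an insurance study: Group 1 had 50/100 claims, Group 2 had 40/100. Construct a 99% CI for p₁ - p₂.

p̂₁ = 0.5, p̂₂ = 0.4. Difference = 0.1. CI = (-0.08, 0.28)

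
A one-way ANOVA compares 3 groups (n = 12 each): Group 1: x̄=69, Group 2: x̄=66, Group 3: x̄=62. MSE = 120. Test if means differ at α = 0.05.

Grand mean = 65.67. SS_between = 296.0, MS_between = 148.0. F = 1.233, F_crit ≈ 3.285. Fail to reject H₀.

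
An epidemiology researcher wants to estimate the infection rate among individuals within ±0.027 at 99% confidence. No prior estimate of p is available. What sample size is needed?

Conservative approach: use p = 0.5 (maximizes p(1-p) = 0.25). n = z²(0.25)/E² = 2.576²×0.25/0.027² = 2275.6 → n = 2276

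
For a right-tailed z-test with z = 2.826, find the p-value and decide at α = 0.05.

p = P(Z > 2.826) = 1 - Φ(2.826) ≈ 0.0024. Since p < 0.05, reject H₀ (significant) at α = 0.05.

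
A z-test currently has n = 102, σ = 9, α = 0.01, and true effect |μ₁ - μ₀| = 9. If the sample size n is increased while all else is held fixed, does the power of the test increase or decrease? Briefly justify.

Power increases: a larger n shrinks the standard error σ/√n, moving the sampling distribution under H₁ further from the critical value.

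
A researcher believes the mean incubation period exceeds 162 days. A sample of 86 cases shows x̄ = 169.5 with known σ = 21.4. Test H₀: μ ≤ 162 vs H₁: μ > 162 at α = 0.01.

z = 3.25. Critical value: 2.33. Reject H₀.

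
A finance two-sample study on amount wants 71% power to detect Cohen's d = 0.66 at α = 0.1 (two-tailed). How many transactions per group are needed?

z_{α/2} = 1.645, z_β = Φ⁻¹(0.71) = 0.553. For medium effect (d = 0.66): n per group = 2(z_{α/2} + z_β)²/d² = 2(1.645 + 0.553)²/0.66² = 22.2 → 23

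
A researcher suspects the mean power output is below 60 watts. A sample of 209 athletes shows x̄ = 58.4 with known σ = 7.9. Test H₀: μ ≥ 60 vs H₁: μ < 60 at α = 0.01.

z = -2.928. Critical value: -2.33. Reject H₀.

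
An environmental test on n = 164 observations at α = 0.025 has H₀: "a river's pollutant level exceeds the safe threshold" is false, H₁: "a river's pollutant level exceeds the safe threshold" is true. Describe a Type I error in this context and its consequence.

Type I error: rejecting H₀ when it is true — concluding that a river's pollutant level exceeds the safe threshold when in fact it is not. Consequence: shutting down a compliant factory unnecessarily.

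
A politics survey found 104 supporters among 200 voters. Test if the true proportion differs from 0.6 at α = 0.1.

p̂ = 0.52, p₀ = 0.6. z = (p̂ - p₀)/√(p₀(1-p₀)/n) = -2.309. Critical: ±1.645. Reject H₀.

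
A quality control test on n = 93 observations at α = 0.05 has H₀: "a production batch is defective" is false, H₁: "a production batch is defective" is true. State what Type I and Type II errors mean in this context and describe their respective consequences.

Type I (false positive): concluding that a production batch is defective when it is not — scrapping a good batch — wasted material and cost for no reason. Type II (false negative): failing to conclude that a production batch is defective when it is — shipping a defective batch — faulty products reach customers. Which is costlier depends on domain priorities and is a judgement call rather than a statistical fact.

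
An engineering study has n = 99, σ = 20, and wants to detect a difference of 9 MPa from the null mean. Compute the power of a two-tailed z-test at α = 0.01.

SE = σ/√n = 20/√99 = 2.01. Non-centrality λ = d/SE = 9/2.01 = 4.477. Power ≈ Φ(λ - z_{α/2}) = Φ(4.477 - 2.576) = Φ(1.901) = 0.971.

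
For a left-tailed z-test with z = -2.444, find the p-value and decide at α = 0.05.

p = P(Z < -2.444) = Φ(-2.444) ≈ 0.0073. Since p < 0.05, reject H₀ (significant) at α = 0.05.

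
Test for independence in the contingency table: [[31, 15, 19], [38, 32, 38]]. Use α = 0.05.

χ² = 2.669. df = 2, critical = 5.991. Fail to reject H₀. No evidence of dependence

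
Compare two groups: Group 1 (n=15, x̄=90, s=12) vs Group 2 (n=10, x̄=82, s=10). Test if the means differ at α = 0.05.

Pooled sp = 11.26. t = 1.74, df = 23. Critical t = ±2.069. Fail to reject H₀.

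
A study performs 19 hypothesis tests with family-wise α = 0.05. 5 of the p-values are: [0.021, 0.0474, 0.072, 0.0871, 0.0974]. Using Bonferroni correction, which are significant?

Bonferroni α = 0.05/19 = 0.00263. None of the given p-values are significant.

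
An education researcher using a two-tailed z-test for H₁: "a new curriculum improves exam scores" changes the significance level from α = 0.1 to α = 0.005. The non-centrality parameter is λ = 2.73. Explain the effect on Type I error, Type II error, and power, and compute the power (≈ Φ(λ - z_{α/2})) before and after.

Decreasing α from 0.1 to 0.005:
• Type I error rate decreases (α is the Type I rate by definition).
• Critical value moves from z_{α/2} = 1.645 to 2.807, so power = Φ(λ - z_{α/2}) goes from Φ(2.73 - 1.645) = 0.861 to Φ(2.73 - 2.807) = 0.469.
• Type II error rate β = 1 - power therefore increases (0.139 → 0.531).
Appropriate when false positives are costly — here, adopting a curriculum that gives no real benefit — disruption for nothing.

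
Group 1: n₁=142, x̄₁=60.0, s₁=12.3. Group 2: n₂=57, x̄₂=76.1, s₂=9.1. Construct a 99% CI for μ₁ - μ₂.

Difference = -16.1. SE = √(12.3²/142 + 9.1²/57) = 1.587. CI = (-20.19, -12.01)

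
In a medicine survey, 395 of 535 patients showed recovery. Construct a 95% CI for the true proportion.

p̂ = 0.738. CI = p̂ ± z*√(p̂(1-p̂)/n) = (0.701, 0.776)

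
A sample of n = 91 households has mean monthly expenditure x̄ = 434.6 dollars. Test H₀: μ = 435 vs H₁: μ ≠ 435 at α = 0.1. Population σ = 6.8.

z = (x̄ - μ₀)/(σ/√n) = (434.6 - 435)/(6.8/√91) = -0.561. Critical value: ±1.645. Since |-0.561| ≤ 1.645, Fail to reject H₀.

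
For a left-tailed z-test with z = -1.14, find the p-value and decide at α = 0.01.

p = P(Z < -1.14) = Φ(-1.14) ≈ 0.1271. Since p ≥ 0.01, fail to reject H₀ (not significant) at α = 0.01.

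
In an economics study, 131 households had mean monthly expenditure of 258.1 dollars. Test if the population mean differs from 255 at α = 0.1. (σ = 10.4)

z = (x̄ - μ₀)/(σ/√n) = (258.1 - 255)/(10.4/√131) = 3.412. Critical value: ±1.645. Since |3.412| > 1.645, Reject H₀.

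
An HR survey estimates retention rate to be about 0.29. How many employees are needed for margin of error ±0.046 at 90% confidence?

n = z²p(1-p)/E² = 1.645²×0.29×0.71/0.046² = 263.3 → n = 264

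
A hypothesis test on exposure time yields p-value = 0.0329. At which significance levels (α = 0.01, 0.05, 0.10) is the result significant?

p = 0.0329. Significant at: α = 0.05, 0.1.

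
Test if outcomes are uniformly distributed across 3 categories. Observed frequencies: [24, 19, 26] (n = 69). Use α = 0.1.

Expected = 23 each. χ² = Σ(O-E)²/E = 1.13. df = 2, critical value = 4.605. Fail to reject H₀.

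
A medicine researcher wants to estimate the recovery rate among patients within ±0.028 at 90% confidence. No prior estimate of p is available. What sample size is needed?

Conservative approach: use p = 0.5 (maximizes p(1-p) = 0.25). n = z²(0.25)/E² = 1.645²×0.25/0.028² = 862.9 → n = 863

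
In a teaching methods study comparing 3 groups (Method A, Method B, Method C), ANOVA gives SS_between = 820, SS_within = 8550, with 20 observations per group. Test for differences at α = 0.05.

df_between = 2, df_within = 57. F = MS_between/MS_within = 410.0/150.0 = 2.733. F_crit ≈ 3.159. Fail to reject H₀.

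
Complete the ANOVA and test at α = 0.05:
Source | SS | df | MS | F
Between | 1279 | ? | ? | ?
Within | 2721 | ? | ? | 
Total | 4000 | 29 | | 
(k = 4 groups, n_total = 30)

df_between = 3, df_within = 26. MS_between = 426.33, MS_within = 104.65. F = 4.074, F_crit ≈ 2.975. Reject H₀.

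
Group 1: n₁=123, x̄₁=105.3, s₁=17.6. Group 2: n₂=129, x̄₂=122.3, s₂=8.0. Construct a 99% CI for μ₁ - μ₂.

Difference = -17.0. SE = √(17.6²/123 + 8.0²/129) = 1.736. CI = (-21.47, -12.53)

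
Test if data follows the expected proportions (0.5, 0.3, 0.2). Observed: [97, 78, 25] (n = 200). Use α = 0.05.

Expected: [100.0, 60.0, 40.0]. χ² = 11.115. df = 2, critical = 5.991. Reject H₀.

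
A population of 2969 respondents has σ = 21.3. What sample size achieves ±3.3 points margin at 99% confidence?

Without FPC: n₀ = (2.576×21.3/3.3)² = 276.454. With FPC: n = n₀N/(n₀+N-1) = 253.0 → n = 253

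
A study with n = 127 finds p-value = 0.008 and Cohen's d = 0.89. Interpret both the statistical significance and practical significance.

Statistically significant (p = 0.008 < 0.05). Cohen's d = 0.89 indicates a large effect size. Both statistical and practical significance should be considered.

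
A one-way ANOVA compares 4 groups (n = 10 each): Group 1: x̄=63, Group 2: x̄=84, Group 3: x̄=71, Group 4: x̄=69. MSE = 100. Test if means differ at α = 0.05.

Grand mean = 71.75. SS_between = 2347.5, MS_between = 782.5. F = 7.825, F_crit ≈ 2.866. Reject H₀.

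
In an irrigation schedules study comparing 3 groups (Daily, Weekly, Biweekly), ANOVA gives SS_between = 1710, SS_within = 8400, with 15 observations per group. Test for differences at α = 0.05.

df_between = 2, df_within = 42. F = MS_between/MS_within = 855.0/200.0 = 4.275. F_crit ≈ 3.22. Reject H₀. At least one mean differs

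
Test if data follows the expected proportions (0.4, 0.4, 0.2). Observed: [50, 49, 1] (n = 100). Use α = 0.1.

Expected: [40.0, 40.0, 20.0]. χ² = 22.575. df = 2, critical = 4.605. Reject H₀.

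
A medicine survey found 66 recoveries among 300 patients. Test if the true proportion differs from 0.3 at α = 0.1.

p̂ = 0.22, p₀ = 0.3. z = (p̂ - p₀)/√(p₀(1-p₀)/n) = -3.024. Critical: ±1.645. Reject H₀.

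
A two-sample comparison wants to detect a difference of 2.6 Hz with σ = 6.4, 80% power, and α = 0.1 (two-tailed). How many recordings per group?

n per group = 2(z_α/2 + z_β)²σ²/d² = 2×(1.645 + 0.84)²×6.4²/2.6² = 74.8 → n = 75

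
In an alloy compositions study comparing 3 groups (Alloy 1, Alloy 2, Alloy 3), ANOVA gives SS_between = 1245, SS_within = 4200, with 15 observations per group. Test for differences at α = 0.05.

df_between = 2, df_within = 42. F = MS_between/MS_within = 622.5/100.0 = 6.225. F_crit ≈ 3.22. Reject H₀. At least one mean differs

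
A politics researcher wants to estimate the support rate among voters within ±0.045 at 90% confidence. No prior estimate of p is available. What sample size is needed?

Conservative approach: use p = 0.5 (maximizes p(1-p) = 0.25). n = z²(0.25)/E² = 1.645²×0.25/0.045² = 334.1 → n = 335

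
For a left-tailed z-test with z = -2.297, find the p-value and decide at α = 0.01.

p = P(Z < -2.297) = Φ(-2.297) ≈ 0.0108. Since p ≥ 0.01, fail to reject H₀ (not significant) at α = 0.01.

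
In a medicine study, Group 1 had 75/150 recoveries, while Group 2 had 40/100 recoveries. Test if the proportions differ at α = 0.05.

p̂₁ = 0.5, p̂₂ = 0.4, pooled p̂ = 0.46. z = 1.554. Critical: ±1.96. Fail to reject H₀.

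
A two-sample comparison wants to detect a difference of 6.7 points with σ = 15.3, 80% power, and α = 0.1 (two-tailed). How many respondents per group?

n per group = 2(z_α/2 + z_β)²σ²/d² = 2×(1.645 + 0.84)²×15.3²/6.7² = 64.4 → n = 65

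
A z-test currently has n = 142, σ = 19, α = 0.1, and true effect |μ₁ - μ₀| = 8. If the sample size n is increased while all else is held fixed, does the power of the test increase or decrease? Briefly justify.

Power increases: a larger n shrinks the standard error σ/√n, moving the sampling distribution under H₁ further from the critical value.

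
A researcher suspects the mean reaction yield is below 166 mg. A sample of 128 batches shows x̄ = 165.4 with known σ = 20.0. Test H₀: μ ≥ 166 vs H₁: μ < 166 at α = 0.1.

z = -0.339. Critical value: -1.28. Fail to reject H₀.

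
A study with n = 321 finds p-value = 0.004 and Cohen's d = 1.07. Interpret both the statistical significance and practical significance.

Statistically significant (p = 0.004 < 0.05). Cohen's d = 1.07 indicates a large effect size. Both statistical and practical significance should be considered.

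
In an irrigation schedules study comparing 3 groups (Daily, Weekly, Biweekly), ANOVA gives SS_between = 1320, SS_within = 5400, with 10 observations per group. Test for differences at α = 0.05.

df_between = 2, df_within = 27. F = MS_between/MS_within = 660.0/200.0 = 3.3. F_crit ≈ 3.354. Fail to reject H₀.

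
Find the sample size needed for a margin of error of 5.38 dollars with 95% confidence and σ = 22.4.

n = (z*σ/E)² = (1.96×22.4/5.38)² = 66.6 → n = 67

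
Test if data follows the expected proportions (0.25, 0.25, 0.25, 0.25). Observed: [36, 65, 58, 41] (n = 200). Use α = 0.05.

Expected: [50.0, 50.0, 50.0, 50.0]. χ² = 11.32. df = 3, critical = 7.815. Reject H₀.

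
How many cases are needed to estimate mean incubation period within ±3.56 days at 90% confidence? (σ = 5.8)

n = (z*σ/E)² = (1.645×5.8/3.56)² = 7.2 → n = 8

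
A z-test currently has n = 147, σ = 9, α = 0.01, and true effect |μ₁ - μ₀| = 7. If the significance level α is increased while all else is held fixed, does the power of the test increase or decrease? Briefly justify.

Power increases: a larger α lowers the critical value, so more of the H₁ sampling distribution falls in the rejection region.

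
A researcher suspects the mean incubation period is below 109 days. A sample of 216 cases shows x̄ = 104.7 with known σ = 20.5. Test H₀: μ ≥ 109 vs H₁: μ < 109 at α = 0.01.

z = -3.083. Critical value: -2.33. Reject H₀.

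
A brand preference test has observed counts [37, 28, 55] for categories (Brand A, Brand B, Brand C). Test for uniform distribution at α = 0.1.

Expected = 40 each. χ² = Σ(O-E)²/E = 9.45. df = 2, critical value = 4.605. Reject H₀.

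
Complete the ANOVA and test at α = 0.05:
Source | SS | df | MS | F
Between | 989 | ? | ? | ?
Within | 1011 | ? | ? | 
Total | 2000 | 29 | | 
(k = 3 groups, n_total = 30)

df_between = 2, df_within = 27. MS_between = 494.5, MS_within = 37.44. F = 13.206, F_crit ≈ 3.354. Reject H₀.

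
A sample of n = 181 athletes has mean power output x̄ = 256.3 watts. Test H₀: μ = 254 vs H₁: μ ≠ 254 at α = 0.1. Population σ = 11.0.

z = (x̄ - μ₀)/(σ/√n) = (256.3 - 254)/(11.0/√181) = 2.813. Critical value: ±1.645. Since |2.813| > 1.645, Reject H₀.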